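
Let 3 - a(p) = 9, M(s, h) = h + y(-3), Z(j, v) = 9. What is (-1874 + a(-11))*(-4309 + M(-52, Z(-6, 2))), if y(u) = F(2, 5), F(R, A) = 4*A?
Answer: 8046400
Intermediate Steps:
y(u) = 20 (y(u) = 4*5 = 20)
M(s, h) = 20 + h (M(s, h) = h + 20 = 20 + h)
a(p) = -6 (a(p) = 3 - 1*9 = 3 - 9 = -6)
(-1874 + a(-11))*(-4309 + M(-52, Z(-6, 2))) = (-1874 - 6)*(-4309 + (20 + 9)) = -1880*(-4309 + 29) = -1880*(-4280) = 8046400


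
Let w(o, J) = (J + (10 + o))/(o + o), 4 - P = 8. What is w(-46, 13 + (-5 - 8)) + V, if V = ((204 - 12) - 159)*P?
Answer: -3027/23 ≈ -131.61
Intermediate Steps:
P = -4 (P = 4 - 1*8 = 4 - 8 = -4)
w(o, J) = (10 + J + o)/(2*o) (w(o, J) = (10 + J + o)/((2*o)) = (10 + J + o)*(1/(2*o)) = (10 + J + o)/(2*o))
V = -132 (V = ((204 - 12) - 159)*(-4) = (192 - 159)*(-4) = 33*(-4) = -132)
w(-46, 13 + (-5 - 8)) + V = (½)*(10 + (13 + (-5 - 8)) - 46)/(-46) - 132 = (½)*(-1/46)*(10 + (13 - 13) - 46) - 132 = (½)*(-1/46)*(10 + 0 - 46) - 132 = (½)*(-1/46)*(-36) - 132 = 9/23 - 132 = -3027/23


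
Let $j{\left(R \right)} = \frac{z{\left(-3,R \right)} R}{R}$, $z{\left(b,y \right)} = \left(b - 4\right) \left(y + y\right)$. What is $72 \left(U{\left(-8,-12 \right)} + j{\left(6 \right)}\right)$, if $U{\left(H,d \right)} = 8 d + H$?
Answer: $-13536$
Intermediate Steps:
$z{\left(b,y \right)} = 2 y \left(-4 + b\right)$ ($z{\left(b,y \right)} = \left(-4 + b\right) 2 y = 2 y \left(-4 + b\right)$)
$U{\left(H,d \right)} = H + 8 d$
$j{\left(R \right)} = - 14 R$ ($j{\left(R \right)} = \frac{2 R \left(-4 - 3\right) R}{R} = \frac{2 R \left(-7\right) R}{R} = \frac{- 14 R R}{R} = \frac{\left(-14\right) R^{2}}{R} = - 14 R$)
$72 \left(U{\left(-8,-12 \right)} + j{\left(6 \right)}\right) = 72 \left(\left(-8 + 8 \left(-12\right)\right) - 84\right) = 72 \left(\left(-8 - 96\right) - 84\right) = 72 \left(-104 - 84\right) = 72 \left(-188\right) = -13536$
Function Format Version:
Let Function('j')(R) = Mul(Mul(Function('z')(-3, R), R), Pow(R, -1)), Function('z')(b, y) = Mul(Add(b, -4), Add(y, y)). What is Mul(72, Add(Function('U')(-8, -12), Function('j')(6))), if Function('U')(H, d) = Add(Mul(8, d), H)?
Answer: -13536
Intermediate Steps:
Function('z')(b, y) = Mul(2, y, Add(-4, b)) (Function('z')(b, y) = Mul(Add(-4, b), Mul(2, y)) = Mul(2, y, Add(-4, b)))
Function('U')(H, d) = Add(H, Mul(8, d))
Function('j')(R) = Mul(-14, R) (Function('j')(R) = Mul(Mul(Mul(2, R, Add(-4, -3)), R), Pow(R, -1)) = Mul(Mul(Mul(2, R, -7), R), Pow(R, -1)) = Mul(Mul(Mul(-14, R), R), Pow(R, -1)) = Mul(Mul(-14, Pow(R, 2)), Pow(R, -1)) = Mul(-14, R))
Mul(72, Add(Function('U')(-8, -12), Function('j')(6))) = Mul(72, Add(Add(-8, Mul(8, -12)), Mul(-14, 6))) = Mul(72, Add(Add(-8, -96), -84)) = Mul(72, Add(-104, -84)) = Mul(72, -188) = -13536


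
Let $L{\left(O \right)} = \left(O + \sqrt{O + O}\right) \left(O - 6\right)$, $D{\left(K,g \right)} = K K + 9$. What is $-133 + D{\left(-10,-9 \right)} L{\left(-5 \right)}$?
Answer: $5862 - 1199 i \sqrt{10} \approx 5862.0 - 3791.6 i$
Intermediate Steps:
$D{\left(K,g \right)} = 9 + K^{2}$ ($D{\left(K,g \right)} = K^{2} + 9 = 9 + K^{2}$)
$L{\left(O \right)} = \left(-6 + O\right) \left(O + \sqrt{2} \sqrt{O}\right)$ ($L{\left(O \right)} = \left(O + \sqrt{2 O}\right) \left(-6 + O\right) = \left(O + \sqrt{2} \sqrt{O}\right) \left(-6 + O\right) = \left(-6 + O\right) \left(O + \sqrt{2} \sqrt{O}\right)$)
$-133 + D{\left(-10,-9 \right)} L{\left(-5 \right)} = -133 + \left(9 + \left(-10\right)^{2}\right) \left(\left(-5\right)^{2} - -30 + \sqrt{2} \left(-5\right)^{\frac{3}{2}} - 6 \sqrt{2} \sqrt{-5}\right) = -133 + \left(9 + 100\right) \left(25 + 30 + \sqrt{2} \left(- 5 i \sqrt{5}\right) - 6 \sqrt{2} i \sqrt{5}\right) = -133 + 109 \left(25 + 30 - 5 i \sqrt{10} - 6 i \sqrt{10}\right) = -133 + 109 \left(55 - 11 i \sqrt{10}\right) = -133 + \left(5995 - 1199 i \sqrt{10}\right) = 5862 - 1199 i \sqrt{10}$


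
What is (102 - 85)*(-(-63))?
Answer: 1071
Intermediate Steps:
(102 - 85)*(-(-63)) = 17*(-9*(-7)) = 17*63 = 1071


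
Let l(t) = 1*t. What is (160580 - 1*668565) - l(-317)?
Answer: -507668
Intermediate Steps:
l(t) = t
(160580 - 1*668565) - l(-317) = (160580 - 1*668565) - 1*(-317) = (160580 - 668565) + 317 = -507985 + 317 = -507668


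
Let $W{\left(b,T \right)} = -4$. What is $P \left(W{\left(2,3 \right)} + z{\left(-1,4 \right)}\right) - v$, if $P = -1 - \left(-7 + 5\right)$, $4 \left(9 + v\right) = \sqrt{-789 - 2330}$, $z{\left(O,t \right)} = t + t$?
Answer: $13 - \frac{i \sqrt{3119}}{4} \approx 13.0 - 13.962 i$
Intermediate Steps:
$z{\left(O,t \right)} = 2 t$
$v = -9 + \frac{i \sqrt{3119}}{4}$ ($v = -9 + \frac{\sqrt{-789 - 2330}}{4} = -9 + \frac{\sqrt{-3119}}{4} = -9 + \frac{i \sqrt{3119}}{4} \approx -9.0 + 13.962 i$)
$P = 1$ ($P = -1 - -2 = -1 + 2 = 1$)
$P \left(W{\left(2,3 \right)} + z{\left(-1,4 \right)}\right) - v = 1 \left(-4 + 2 \cdot 4\right) - \left(-9 + \frac{i \sqrt{3119}}{4}\right) = 1 \left(-4 + 8\right) + \left(9 - \frac{i \sqrt{3119}}{4}\right) = 1 \cdot 4 + \left(9 - \frac{i \sqrt{3119}}{4}\right) = 4 + \left(9 - \frac{i \sqrt{3119}}{4}\right) = 13 - \frac{i \sqrt{3119}}{4}$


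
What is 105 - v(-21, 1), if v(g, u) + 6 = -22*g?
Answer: -351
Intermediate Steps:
v(g, u) = -6 - 22*g
105 - v(-21, 1) = 105 - (-6 - 22*(-21)) = 105 - (-6 + 462) = 105 - 1*456 = 105 - 456 = -351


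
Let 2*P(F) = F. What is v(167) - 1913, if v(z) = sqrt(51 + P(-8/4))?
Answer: -1913 + 5*sqrt(2) ≈ -1905.9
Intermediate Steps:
P(F) = F/2
v(z) = 5*sqrt(2) (v(z) = sqrt(51 + (-8/4)/2) = sqrt(51 + (-8*1/4)/2) = sqrt(51 + (1/2)*(-2)) = sqrt(51 - 1) = sqrt(50) = 5*sqrt(2))
v(167) - 1913 = 5*sqrt(2) - 1913 = -1913 + 5*sqrt(2)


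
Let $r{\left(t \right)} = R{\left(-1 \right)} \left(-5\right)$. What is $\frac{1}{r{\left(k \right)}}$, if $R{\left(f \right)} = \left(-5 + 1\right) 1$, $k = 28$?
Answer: $\frac{1}{20} \approx 0.05$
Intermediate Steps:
$R{\left(f \right)} = -4$ ($R{\left(f \right)} = \left(-4\right) 1 = -4$)
$r{\left(t \right)} = 20$ ($r{\left(t \right)} = \left(-4\right) \left(-5\right) = 20$)
$\frac{1}{r{\left(k \right)}} = \frac{1}{20}$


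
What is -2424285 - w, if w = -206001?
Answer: -2218284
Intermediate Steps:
-2424285 - w = -2424285 - 1*(-206001) = -2424285 + 206001 = -2218284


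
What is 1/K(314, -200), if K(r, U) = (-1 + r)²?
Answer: 1/97969 ≈ 1.0207e-5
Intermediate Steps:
1/K(314, -200) = 1/((-1 + 314)²) = 1/(313²) = 1/97969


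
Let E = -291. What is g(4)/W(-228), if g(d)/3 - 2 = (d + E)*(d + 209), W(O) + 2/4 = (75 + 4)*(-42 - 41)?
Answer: 366774/13115 ≈ 27.966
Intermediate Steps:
W(O) = -13115/2 (W(O) = -1/2 + (75 + 4)*(-42 - 41) = -1/2 + 79*(-83) = -1/2 - 6557 = -13115/2)
g(d) = 6 + 3*(-291 + d)*(209 + d) (g(d) = 6 + 3*((d - 291)*(d + 209)) = 6 + 3*((-291 + d)*(209 + d)) = 6 + 3*(-291 + d)*(209 + d))
g(4)/W(-228) = (-182451 - 246*4 + 3*4**2)/(-13115/2) = (-182451 - 984 + 3*16)*(-2/13115) = (-182451 - 984 + 48)*(-2/13115) = -183387*(-2/13115) = 366774/13115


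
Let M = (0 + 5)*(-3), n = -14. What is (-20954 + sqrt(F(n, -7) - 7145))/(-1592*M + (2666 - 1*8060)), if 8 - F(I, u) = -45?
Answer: -10477/9243 + I*sqrt(197)/3081 ≈ -1.1335 + 0.0045556*I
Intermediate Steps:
F(I, u) = 53 (F(I, u) = 8 - 1*(-45) = 8 + 45 = 53)
M = -15 (M = 5*(-3) = -15)
(-20954 + sqrt(F(n, -7) - 7145))/(-1592*M + (2666 - 1*8060)) = (-20954 + sqrt(53 - 7145))/(-1592*(-15) + (2666 - 1*8060)) = (-20954 + sqrt(-7092))/(23880 + (2666 - 8060)) = (-20954 + 6*I*sqrt(197))/(23880 - 5394) = (-20954 + 6*I*sqrt(197))/18486 = (-20954 + 6*I*sqrt(197))*(1/18486) = -10477/9243 + I*sqrt(197)/3081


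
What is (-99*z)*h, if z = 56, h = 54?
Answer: -299376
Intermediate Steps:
(-99*z)*h = -99*56*54 = -5544*54 = -299376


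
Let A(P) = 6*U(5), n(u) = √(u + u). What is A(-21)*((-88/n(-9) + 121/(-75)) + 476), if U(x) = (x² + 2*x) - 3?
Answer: 2277056/25 + 2816*I*√2 ≈ 91082.0 + 3982.4*I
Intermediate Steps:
n(u) = √2*√u (n(u) = √(2*u) = √2*√u)
U(x) = -3 + x² + 2*x
A(P) = 192 (A(P) = 6*(-3 + 5² + 2*5) = 6*(-3 + 25 + 10) = 6*32 = 192)
A(-21)*((-88/n(-9) + 121/(-75)) + 476) = 192*((-88*(-I*√2/6) + 121/(-75)) + 476) = 192*((-88*(-I*√2/6) + 121*(-1/75)) + 476) = 192*((-88*(-I*√2/6) - 121/75) + 476) = 192*((-(-44)*I*√2/3 - 121/75) + 476) = 192*((44*I*√2/3 - 121/75) + 476) = 192*((-121/75 + 44*I*√2/3) + 476) = 192*(35579/75 + 44*I*√2/3) = 2277056/25 + 2816*I*√2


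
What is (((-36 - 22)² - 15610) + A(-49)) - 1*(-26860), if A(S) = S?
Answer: 14565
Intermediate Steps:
(((-36 - 22)² - 15610) + A(-49)) - 1*(-26860) = (((-36 - 22)² - 15610) - 49) - 1*(-26860) = (((-58)² - 15610) - 49) + 26860 = ((3364 - 15610) - 49) + 26860 = (-12246 - 49) + 26860 = -12295 + 26860 = 14565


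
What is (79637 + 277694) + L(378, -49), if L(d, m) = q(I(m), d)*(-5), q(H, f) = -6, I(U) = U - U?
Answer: 357361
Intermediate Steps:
I(U) = 0
L(d, m) = 30 (L(d, m) = -6*(-5) = 30)
(79637 + 277694) + L(378, -49) = (79637 + 277694) + 30 = 357331 + 30 = 357361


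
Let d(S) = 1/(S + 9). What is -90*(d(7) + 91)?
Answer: -65565/8 ≈ -8195.6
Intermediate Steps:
d(S) = 1/(9 + S)
-90*(d(7) + 91) = -90*(1/(9 + 7) + 91) = -90*(1/16 + 91) = -90*1457/16 = -65565/8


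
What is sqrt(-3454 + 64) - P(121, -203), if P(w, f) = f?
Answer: 203 + I*sqrt(3390) ≈ 203.0 + 58.224*I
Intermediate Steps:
sqrt(-3454 + 64) - P(121, -203) = sqrt(-3454 + 64) - 1*(-203) = sqrt(-3390) + 203 = I*sqrt(3390) + 203 = 203 + I*sqrt(3390)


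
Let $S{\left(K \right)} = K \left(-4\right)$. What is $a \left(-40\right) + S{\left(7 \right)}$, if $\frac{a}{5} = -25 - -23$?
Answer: $372$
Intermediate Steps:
$S{\left(K \right)} = - 4 K$
$a = -10$ ($a = 5 \left(-25 - -23\right) = 5 \left(-25 + 23\right) = 5 \left(-2\right) = -10$)
$a \left(-40\right) + S{\left(7 \right)} = \left(-10\right) \left(-40\right) - 28 = 400 - 28 = 372$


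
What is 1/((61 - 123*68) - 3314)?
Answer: -1/11617 ≈ -8.6081e-5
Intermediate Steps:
1/((61 - 123*68) - 3314) = 1/((61 - 8364) - 3314) = 1/(-8303 - 3314) = 1/(-11617) = -1/11617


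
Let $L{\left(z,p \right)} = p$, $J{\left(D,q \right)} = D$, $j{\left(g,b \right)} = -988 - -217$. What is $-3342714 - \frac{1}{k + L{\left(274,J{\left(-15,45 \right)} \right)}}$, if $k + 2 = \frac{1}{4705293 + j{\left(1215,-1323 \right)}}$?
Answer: $- \frac{267339808348800}{79976873} \approx -3.3427 \cdot 10^{6}$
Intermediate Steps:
$j{\left(g,b \right)} = -771$ ($j{\left(g,b \right)} = -988 + 217 = -771$)
$k = - \frac{9409043}{4704522}$ ($k = -2 + \frac{1}{4705293 - 771} = -2 + \frac{1}{4704522} = - \frac{9409043}{4704522} \approx -2.0$)
$-3342714 - \frac{1}{k + L{\left(274,J{\left(-15,45 \right)} \right)}} = -3342714 - \frac{1}{- \frac{9409043}{4704522} - 15} = -3342714 - \frac{1}{- \frac{79976873}{4704522}} = -3342714 - - \frac{4704522}{79976873} = -3342714 + \frac{4704522}{79976873} = - \frac{267339808348800}{79976873}$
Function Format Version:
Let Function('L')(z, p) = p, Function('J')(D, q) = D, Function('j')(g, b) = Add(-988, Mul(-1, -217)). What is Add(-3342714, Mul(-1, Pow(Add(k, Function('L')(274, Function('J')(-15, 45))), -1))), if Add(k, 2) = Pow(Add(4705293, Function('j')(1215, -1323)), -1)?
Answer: Rational(-267339808348800, 79976873) ≈ -3.3427e+6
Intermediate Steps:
Function('j')(g, b) = -771 (Function('j')(g, b) = Add(-988, 217) = -771)
k = Rational(-9409043, 4704522) (k = Add(-2, Pow(Add(4705293, -771), -1)) = Add(-2, Pow(4704522, -1)) = Add(-2, Rational(1, 4704522)) = Rational(-9409043, 4704522) ≈ -2.0000)
Add(-3342714, Mul(-1, Pow(Add(k, Function('L')(274, Function('J')(-15, 45))), -1))) = Add(-3342714, Mul(-1, Pow(Add(Rational(-9409043, 4704522), -15), -1))) = Add(-3342714, Mul(-1, Pow(Rational(-79976873, 4704522), -1))) = Add(-3342714, Mul(-1, Rational(-4704522, 79976873))) = Add(-3342714, Rational(4704522, 79976873)) = Rational(-267339808348800, 79976873)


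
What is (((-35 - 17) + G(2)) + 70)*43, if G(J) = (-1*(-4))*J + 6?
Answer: 1376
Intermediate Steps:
G(J) = 6 + 4*J (G(J) = 4*J + 6 = 6 + 4*J)
(((-35 - 17) + G(2)) + 70)*43 = (((-35 - 17) + (6 + 4*2)) + 70)*43 = ((-52 + (6 + 8)) + 70)*43 = ((-52 + 14) + 70)*43 = (-38 + 70)*43 = 32*43 = 1376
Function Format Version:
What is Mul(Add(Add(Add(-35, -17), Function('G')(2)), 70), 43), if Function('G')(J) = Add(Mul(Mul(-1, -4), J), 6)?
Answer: 1376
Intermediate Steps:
Function('G')(J) = Add(6, Mul(4, J)) (Function('G')(J) = Add(Mul(4, J), 6) = Add(6, Mul(4, J)))
Mul(Add(Add(Add(-35, -17), Function('G')(2)), 70), 43) = Mul(Add(Add(Add(-35, -17), Add(6, Mul(4, 2))), 70), 43) = Mul(Add(Add(-52, Add(6, 8)), 70), 43) = Mul(Add(Add(-52, 14), 70), 43) = Mul(Add(-38, 70), 43) = Mul(32, 43) = 1376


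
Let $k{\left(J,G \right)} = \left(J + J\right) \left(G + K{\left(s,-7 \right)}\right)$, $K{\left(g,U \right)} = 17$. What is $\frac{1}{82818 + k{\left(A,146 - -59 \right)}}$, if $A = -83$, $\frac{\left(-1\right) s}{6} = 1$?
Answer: $\frac{1}{45966} \approx 2.1755 \cdot 10^{-5}$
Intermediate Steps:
$s = -6$ ($s = \left(-6\right) 1 = -6$)
$k{\left(J,G \right)} = 2 J \left(17 + G\right)$ ($k{\left(J,G \right)} = \left(J + J\right) \left(G + 17\right) = 2 J \left(17 + G\right)$)
$\frac{1}{82818 + k{\left(A,146 - -59 \right)}} = \frac{1}{82818 + 2 \left(-83\right) \left(17 + \left(146 - -59\right)\right)} = \frac{1}{82818 + 2 \left(-83\right) \left(17 + \left(146 + 59\right)\right)} = \frac{1}{82818 + 2 \left(-83\right) \left(17 + 205\right)} = \frac{1}{82818 + 2 \left(-83\right) 222} = \frac{1}{82818 - 36852} = \frac{1}{45966}$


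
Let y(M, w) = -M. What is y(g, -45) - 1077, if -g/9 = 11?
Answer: -978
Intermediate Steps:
g = -99 (g = -9*11 = -99)
y(g, -45) - 1077 = -1*(-99) - 1077 = 99 - 1077 = -978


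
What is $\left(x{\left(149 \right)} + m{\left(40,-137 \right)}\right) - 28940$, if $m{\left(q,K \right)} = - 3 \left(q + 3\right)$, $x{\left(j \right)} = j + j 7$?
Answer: $-27877$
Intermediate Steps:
$x{\left(j \right)} = 8 j$ ($x{\left(j \right)} = j + 7 j = 8 j$)
$m{\left(q,K \right)} = -9 - 3 q$ ($m{\left(q,K \right)} = - 3 \left(3 + q\right) = -9 - 3 q$)
$\left(x{\left(149 \right)} + m{\left(40,-137 \right)}\right) - 28940 = \left(8 \cdot 149 - 129\right) - 28940 = \left(1192 - 129\right) - 28940 = 1063 - 28940 = -27877$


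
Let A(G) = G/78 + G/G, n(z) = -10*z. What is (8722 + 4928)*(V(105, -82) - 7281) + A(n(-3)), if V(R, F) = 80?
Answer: -1277817432/13 ≈ -9.8294e+7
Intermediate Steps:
A(G) = 1 + G/78 (A(G) = G*(1/78) + 1 = G/78 + 1 = 1 + G/78)
(8722 + 4928)*(V(105, -82) - 7281) + A(n(-3)) = (8722 + 4928)*(80 - 7281) + (1 + (-10*(-3))/78) = 13650*(-7201) + (1 + (1/78)*30) = -98293650 + (1 + 5/13) = -98293650 + 18/13 = -1277817432/13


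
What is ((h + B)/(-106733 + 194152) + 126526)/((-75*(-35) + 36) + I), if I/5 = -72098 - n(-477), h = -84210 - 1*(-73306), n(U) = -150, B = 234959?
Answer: -11061000449/31215489101 ≈ -0.35434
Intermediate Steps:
h = -10904 (h = -84210 + 73306 = -10904)
I = -359740 (I = 5*(-72098 - 1*(-150)) = 5*(-72098 + 150) = 5*(-71948) = -359740)
((h + B)/(-106733 + 194152) + 126526)/((-75*(-35) + 36) + I) = ((-10904 + 234959)/(-106733 + 194152) + 126526)/((-75*(-35) + 36) - 359740) = (224055/87419 + 126526)/((2625 + 36) - 359740) = (224055*(1/87419) + 126526)/(2661 - 359740) = (224055/87419 + 126526)/(-357079) = (11061000449/87419)*(-1/357079) = -11061000449/31215489101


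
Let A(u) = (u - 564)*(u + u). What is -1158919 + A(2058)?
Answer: 4990385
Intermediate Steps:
A(u) = 2*u*(-564 + u) (A(u) = (-564 + u)*(2*u) = 2*u*(-564 + u))
-1158919 + A(2058) = -1158919 + 2*2058*(-564 + 2058) = -1158919 + 2*2058*1494 = -1158919 + 6149304 = 4990385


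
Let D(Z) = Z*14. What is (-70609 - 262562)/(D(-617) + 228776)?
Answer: -333171/220138 ≈ -1.5135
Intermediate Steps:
D(Z) = 14*Z
(-70609 - 262562)/(D(-617) + 228776) = (-70609 - 262562)/(14*(-617) + 228776) = -333171/(-8638 + 228776) = -333171/220138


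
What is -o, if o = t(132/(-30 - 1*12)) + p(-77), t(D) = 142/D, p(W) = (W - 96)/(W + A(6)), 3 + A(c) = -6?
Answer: 40839/946 ≈ 43.170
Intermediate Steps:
A(c) = -9 (A(c) = -3 - 6 = -9)
p(W) = (-96 + W)/(-9 + W) (p(W) = (W - 96)/(W - 9) = (-96 + W)/(-9 + W))
o = -40839/946 (o = 142/((132/(-30 - 1*12))) + (-96 - 77)/(-9 - 77) = 142/((132/(-30 - 12))) - 173/(-86) = 142/((132/(-42))) - 1/86*(-173) = 142/((132*(-1/42))) + 173/86 = 142/(-22/7) + 173/86 = 142*(-7/22) + 173/86 = -497/11 + 173/86 = -40839/946 ≈ -43.170)
-o = -1*(-40839/946) = 40839/946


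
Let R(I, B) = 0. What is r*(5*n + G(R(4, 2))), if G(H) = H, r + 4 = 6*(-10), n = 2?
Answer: -640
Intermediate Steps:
r = -64 (r = -4 + 6*(-10) = -4 - 60 = -64)
r*(5*n + G(R(4, 2))) = -64*(5*2 + 0) = -64*(10 + 0) = -64*10 = -640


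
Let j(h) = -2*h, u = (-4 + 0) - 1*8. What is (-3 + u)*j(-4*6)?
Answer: -720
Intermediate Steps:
u = -12 (u = -4 - 8 = -12)
(-3 + u)*j(-4*6) = (-3 - 12)*(-(-8)*6) = -(-30)*(-24) = -15*48 = -720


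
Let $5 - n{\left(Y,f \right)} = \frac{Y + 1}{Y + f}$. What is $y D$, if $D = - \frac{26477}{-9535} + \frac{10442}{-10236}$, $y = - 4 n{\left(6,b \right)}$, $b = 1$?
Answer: $- \frac{685816408}{24400065} \approx -28.107$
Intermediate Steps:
$n{\left(Y,f \right)} = 5 - \frac{1 + Y}{Y + f}$ ($n{\left(Y,f \right)} = 5 - \frac{Y + 1}{Y + f} = 5 - \frac{1 + Y}{Y + f}$)
$y = -16$ ($y = - 4 \frac{-1 + 4 \cdot 6 + 5 \cdot 1}{6 + 1} = - 4 \frac{-1 + 24 + 5}{7} = - 4 \cdot \frac{1}{7} \cdot 28 = \left(-4\right) 4 = -16$)
$D = \frac{85727051}{48800130}$ ($D = \left(-26477\right) \left(- \frac{1}{9535}\right) + 10442 \left(- \frac{1}{10236}\right) = \frac{26477}{9535} - \frac{5221}{5118} = \frac{85727051}{48800130} \approx 1.7567$)
$y D = \left(-16\right) \frac{85727051}{48800130} = - \frac{685816408}{24400065}$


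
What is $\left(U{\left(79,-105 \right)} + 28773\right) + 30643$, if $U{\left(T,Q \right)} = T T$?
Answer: $65657$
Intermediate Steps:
$U{\left(T,Q \right)} = T^{2}$
$\left(U{\left(79,-105 \right)} + 28773\right) + 30643 = \left(79^{2} + 28773\right) + 30643 = \left(6241 + 28773\right) + 30643 = 35014 + 30643 = 65657$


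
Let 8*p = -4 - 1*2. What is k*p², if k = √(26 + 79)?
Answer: 9*√105/16 ≈ 5.7639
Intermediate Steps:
k = √105 ≈ 10.247
p = -¾ (p = (-4 - 1*2)/8 = (-4 - 2)/8 = (⅛)*(-6) = -¾ ≈ -0.75000)
k*p² = √105*(-¾)² = √105*(9/16) = 9*√105/16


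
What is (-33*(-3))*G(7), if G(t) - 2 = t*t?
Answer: 5049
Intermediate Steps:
G(t) = 2 + t**2 (G(t) = 2 + t*t = 2 + t**2)
(-33*(-3))*G(7) = (-33*(-3))*(2 + 7**2) = 99*(2 + 49) = 99*51 = 5049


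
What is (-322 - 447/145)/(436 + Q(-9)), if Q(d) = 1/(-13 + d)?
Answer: -1037014/1390695 ≈ -0.74568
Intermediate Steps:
(-322 - 447/145)/(436 + Q(-9)) = (-322 - 447/145)/(436 + 1/(-13 - 9)) = (-322 - 447*1/145)/(436 + 1/(-22)) = (-322 - 447/145)/(436 - 1/22) = -47137/(145*9591/22) = -47137/145*22/9591 = -1037014/1390695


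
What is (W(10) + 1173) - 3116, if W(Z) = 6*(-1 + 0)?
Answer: -1949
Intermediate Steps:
W(Z) = -6 (W(Z) = 6*(-1) = -6)
(W(10) + 1173) - 3116 = (-6 + 1173) - 3116 = 1167 - 3116 = -1949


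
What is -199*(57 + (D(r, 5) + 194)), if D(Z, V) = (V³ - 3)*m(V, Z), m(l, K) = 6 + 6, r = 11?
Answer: -341285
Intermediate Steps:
m(l, K) = 12
D(Z, V) = -36 + 12*V³ (D(Z, V) = (V³ - 3)*12 = (-3 + V³)*12 = -36 + 12*V³)
-199*(57 + (D(r, 5) + 194)) = -199*(57 + ((-36 + 12*5³) + 194)) = -199*(57 + ((-36 + 12*125) + 194)) = -199*(57 + ((-36 + 1500) + 194)) = -199*(57 + (1464 + 194)) = -199*(57 + 1658) = -199*1715 = -341285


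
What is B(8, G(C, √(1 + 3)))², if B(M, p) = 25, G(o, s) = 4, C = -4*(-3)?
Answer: 625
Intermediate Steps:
C = 12
B(8, G(C, √(1 + 3)))² = 25² = 625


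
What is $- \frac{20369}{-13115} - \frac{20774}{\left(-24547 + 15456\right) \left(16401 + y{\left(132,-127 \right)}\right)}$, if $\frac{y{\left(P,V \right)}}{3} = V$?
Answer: $\frac{296676920659}{191004000930} \approx 1.5532$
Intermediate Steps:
$y{\left(P,V \right)} = 3 V$
$- \frac{20369}{-13115} - \frac{20774}{\left(-24547 + 15456\right) \left(16401 + y{\left(132,-127 \right)}\right)} = - \frac{20369}{-13115} - \frac{20774}{\left(-24547 + 15456\right) \left(16401 + 3 \left(-127\right)\right)} = \left(-20369\right) \left(- \frac{1}{13115}\right) - \frac{20774}{\left(-9091\right) \left(16401 - 381\right)} = \frac{20369}{13115} - \frac{20774}{\left(-9091\right) 16020} = \frac{20369}{13115} - \frac{20774}{-145637820} = \frac{20369}{13115} - - \frac{10387}{72818910} = \frac{20369}{13115} + \frac{10387}{72818910} = \frac{296676920659}{191004000930}$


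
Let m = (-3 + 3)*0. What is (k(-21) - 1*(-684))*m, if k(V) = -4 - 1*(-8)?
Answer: 0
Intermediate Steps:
m = 0 (m = 0*0 = 0)
k(V) = 4 (k(V) = -4 + 8 = 4)
(k(-21) - 1*(-684))*m = (4 - 1*(-684))*0 = (4 + 684)*0 = 688*0 = 0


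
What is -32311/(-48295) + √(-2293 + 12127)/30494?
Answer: 32311/48295 + √9834/30494 ≈ 0.67229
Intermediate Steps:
-32311/(-48295) + √(-2293 + 12127)/30494 = -32311*(-1/48295) + √9834*(1/30494) = 32311/48295 + √9834/30494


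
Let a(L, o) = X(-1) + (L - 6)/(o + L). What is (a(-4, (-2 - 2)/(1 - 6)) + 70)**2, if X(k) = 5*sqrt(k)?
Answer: 340625/64 + 2925*I/4 ≈ 5322.3 + 731.25*I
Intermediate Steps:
a(L, o) = 5*I + (-6 + L)/(L + o) (a(L, o) = 5*sqrt(-1) + (L - 6)/(o + L) = 5*I + (-6 + L)/(L + o))
(a(-4, (-2 - 2)/(1 - 6)) + 70)**2 = ((-6 - 4 + 5*I*(-4) + 5*I*((-2 - 2)/(1 - 6)))/(-4 + (-2 - 2)/(1 - 6)) + 70)**2 = ((-6 - 4 - 20*I + 5*I*(-4/(-5)))/(-4 - 4/(-5)) + 70)**2 = ((-6 - 4 - 20*I + 5*I*(-4*(-1/5)))/(-4 - 4*(-1/5)) + 70)**2 = ((-6 - 4 - 20*I + 5*I*(4/5))/(-4 + 4/5) + 70)**2 = ((-6 - 4 - 20*I + 4*I)/(-16/5) + 70)**2 = (-5*(-10 - 16*I)/16 + 70)**2 = ((25/8 + 5*I) + 70)**2 = (585/8 + 5*I)**2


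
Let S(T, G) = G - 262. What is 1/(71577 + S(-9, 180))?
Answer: 1/71495 ≈ 1.3987e-5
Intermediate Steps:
S(T, G) = -262 + G
1/(71577 + S(-9, 180)) = 1/(71577 + (-262 + 180)) = 1/(71577 - 82) = 1/71495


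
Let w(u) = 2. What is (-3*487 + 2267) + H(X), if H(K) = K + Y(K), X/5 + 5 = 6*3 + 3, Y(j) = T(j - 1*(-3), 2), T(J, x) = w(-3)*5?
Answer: 896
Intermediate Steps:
T(J, x) = 10 (T(J, x) = 2*5 = 10)
Y(j) = 10
X = 80 (X = -25 + 5*(6*3 + 3) = -25 + 5*(18 + 3) = -25 + 5*21 = -25 + 105 = 80)
H(K) = 10 + K (H(K) = K + 10 = 10 + K)
(-3*487 + 2267) + H(X) = (-3*487 + 2267) + (10 + 80) = (-1461 + 2267) + 90 = 806 + 90 = 896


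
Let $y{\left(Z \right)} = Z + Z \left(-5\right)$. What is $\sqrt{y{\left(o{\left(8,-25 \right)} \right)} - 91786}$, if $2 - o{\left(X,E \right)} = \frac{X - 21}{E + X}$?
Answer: $\frac{i \sqrt{26527582}}{17} \approx 302.97 i$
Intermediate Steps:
$o{\left(X,E \right)} = 2 - \frac{-21 + X}{E + X}$ ($o{\left(X,E \right)} = 2 - \frac{X - 21}{E + X} = 2 - \frac{-21 + X}{E + X}$)
$y{\left(Z \right)} = - 4 Z$ ($y{\left(Z \right)} = Z - 5 Z = - 4 Z$)
$\sqrt{y{\left(o{\left(8,-25 \right)} \right)} - 91786} = \sqrt{- 4 \frac{21 + 8 + 2 \left(-25\right)}{-25 + 8} - 91786} = \sqrt{- 4 \frac{21 + 8 - 50}{-17} - 91786} = \sqrt{- 4 \left(\left(- \frac{1}{17}\right) \left(-21\right)\right) - 91786} = \sqrt{\left(-4\right) \frac{21}{17} - 91786} = \sqrt{- \frac{84}{17} - 91786} = \sqrt{- \frac{1560446}{17}} = \frac{i \sqrt{26527582}}{17}$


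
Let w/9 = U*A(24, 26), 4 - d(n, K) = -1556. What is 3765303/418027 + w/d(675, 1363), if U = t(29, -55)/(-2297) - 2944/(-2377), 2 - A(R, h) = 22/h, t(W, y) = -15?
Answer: 27820583524826253/3085824351492376 ≈ 9.0156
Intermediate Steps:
A(R, h) = 2 - 22/h
d(n, K) = 1560 (d(n, K) = 4 - 1*(-1556) = 4 + 1556 = 1560)
U = 6798023/5459969 (U = -15/(-2297) - 2944/(-2377) = -15*(-1/2297) - 2944*(-1/2377) = 15/2297 + 2944/2377 = 6798023/5459969 ≈ 1.2451)
w = 917733105/70979597 (w = 9*(6798023*(2 - 22/26)/5459969) = 9*(6798023*(2 - 22*1/26)/5459969) = 9*(6798023*(2 - 11/13)/5459969) = 9*((6798023/5459969)*(15/13)) = 9*(101970345/70979597) = 917733105/70979597 ≈ 12.930)
3765303/418027 + w/d(675, 1363) = 3765303/418027 + (917733105/70979597)/1560 = 3765303*(1/418027) + (917733105/70979597)*(1/1560) = 3765303/418027 + 61182207/7381878088 = 27820583524826253/3085824351492376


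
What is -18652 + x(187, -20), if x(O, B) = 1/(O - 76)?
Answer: -2070371/111 ≈ -18652.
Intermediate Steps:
x(O, B) = 1/(-76 + O)
-18652 + x(187, -20) = -18652 + 1/(-76 + 187) = -18652 + 1/111 = -2070371/111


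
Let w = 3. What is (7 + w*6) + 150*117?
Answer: 17575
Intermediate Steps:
(7 + w*6) + 150*117 = (7 + 3*6) + 150*117 = (7 + 18) + 17550 = 25 + 17550 = 17575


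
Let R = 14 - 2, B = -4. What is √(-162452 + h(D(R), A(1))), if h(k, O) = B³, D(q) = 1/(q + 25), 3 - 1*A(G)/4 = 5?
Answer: 2*I*√40629 ≈ 403.13*I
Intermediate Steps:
A(G) = -8 (A(G) = 12 - 4*5 = 12 - 20 = -8)
R = 12
D(q) = 1/(25 + q)
h(k, O) = -64 (h(k, O) = (-4)³ = -64)
√(-162452 + h(D(R), A(1))) = √(-162452 - 64) = √(-162516) = 2*I*√40629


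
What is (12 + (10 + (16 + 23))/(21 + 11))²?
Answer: 187489/1024 ≈ 183.09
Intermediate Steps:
(12 + (10 + (16 + 23))/(21 + 11))² = (12 + (10 + 39)/32)² = (12 + 49*(1/32))² = (12 + 49/32)² = (433/32)² = 187489/1024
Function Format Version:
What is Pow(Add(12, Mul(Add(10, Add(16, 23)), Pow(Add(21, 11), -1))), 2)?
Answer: Rational(187489, 1024) ≈ 183.09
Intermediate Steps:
Pow(Add(12, Mul(Add(10, Add(16, 23)), Pow(Add(21, 11), -1))), 2) = Pow(Add(12, Mul(Add(10, 39), Pow(32, -1))), 2) = Pow(Add(12, Mul(49, Rational(1, 32))), 2) = Pow(Add(12, Rational(49, 32)), 2) = Pow(Rational(433, 32), 2) = Rational(187489, 1024)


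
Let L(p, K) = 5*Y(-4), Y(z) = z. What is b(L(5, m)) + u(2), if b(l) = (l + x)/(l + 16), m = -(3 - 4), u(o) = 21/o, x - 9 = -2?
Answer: 55/4 ≈ 13.750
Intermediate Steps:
x = 7 (x = 9 - 2 = 7)
m = 1 (m = -1*(-1) = 1)
L(p, K) = -20 (L(p, K) = 5*(-4) = -20)
b(l) = (7 + l)/(16 + l) (b(l) = (l + 7)/(l + 16) = (7 + l)/(16 + l))
b(L(5, m)) + u(2) = (7 - 20)/(16 - 20) + 21/2 = -13/(-4) + 21*(½) = -¼*(-13) + 21/2 = 13/4 + 21/2 = 55/4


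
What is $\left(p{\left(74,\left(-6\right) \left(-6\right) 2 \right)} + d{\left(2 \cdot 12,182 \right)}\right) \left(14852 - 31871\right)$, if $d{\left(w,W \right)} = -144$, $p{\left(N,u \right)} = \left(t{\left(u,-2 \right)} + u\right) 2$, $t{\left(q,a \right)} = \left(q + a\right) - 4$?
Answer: $-2246508$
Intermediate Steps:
$t{\left(q,a \right)} = -4 + a + q$ ($t{\left(q,a \right)} = \left(a + q\right) - 4 = -4 + a + q$)
$p{\left(N,u \right)} = -12 + 4 u$ ($p{\left(N,u \right)} = \left(\left(-4 - 2 + u\right) + u\right) 2 = \left(\left(-6 + u\right) + u\right) 2 = \left(-6 + 2 u\right) 2 = -12 + 4 u$)
$\left(p{\left(74,\left(-6\right) \left(-6\right) 2 \right)} + d{\left(2 \cdot 12,182 \right)}\right) \left(14852 - 31871\right) = \left(\left(-12 + 4 \left(-6\right) \left(-6\right) 2\right) - 144\right) \left(14852 - 31871\right) = \left(\left(-12 + 4 \cdot 36 \cdot 2\right) - 144\right) \left(-17019\right) = \left(\left(-12 + 4 \cdot 72\right) - 144\right) \left(-17019\right) = \left(\left(-12 + 288\right) - 144\right) \left(-17019\right) = \left(276 - 144\right) \left(-17019\right) = 132 \left(-17019\right) = -2246508$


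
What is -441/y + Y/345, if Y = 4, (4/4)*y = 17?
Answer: -152077/5865 ≈ -25.930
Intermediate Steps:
y = 17
-441/y + Y/345 = -441/17 + 4/345 = -152077/5865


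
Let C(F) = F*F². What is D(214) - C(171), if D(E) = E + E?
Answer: -4999783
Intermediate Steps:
D(E) = 2*E
C(F) = F³
D(214) - C(171) = 2*214 - 1*171³ = 428 - 1*5000211 = 428 - 5000211 = -4999783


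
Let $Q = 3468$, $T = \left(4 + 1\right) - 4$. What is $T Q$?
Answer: $3468$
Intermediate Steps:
$T = 1$ ($T = 5 - 4 = 1$)
$T Q = 1 \cdot 3468 = 3468$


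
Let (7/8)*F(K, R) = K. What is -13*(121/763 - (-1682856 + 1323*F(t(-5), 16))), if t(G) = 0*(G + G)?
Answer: -16692250237/763 ≈ -2.1877e+7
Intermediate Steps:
t(G) = 0 (t(G) = 0*(2*G) = 0)
F(K, R) = 8*K/7
-13*(121/763 - (-1682856 + 1323*F(t(-5), 16))) = -13*(121/763 - 1323/(1/(-1272 + (8/7)*0))) = -13*(121*(1/763) - 1323/(1/(-1272 + 0))) = -13*(121/763 - 1323/(1/(-1272))) = -13*(121/763 - 1323/(-1/1272)) = -13*(121/763 - 1323*(-1272)) = -13*(121/763 + 1682856) = -13*1284019249/763 = -16692250237/763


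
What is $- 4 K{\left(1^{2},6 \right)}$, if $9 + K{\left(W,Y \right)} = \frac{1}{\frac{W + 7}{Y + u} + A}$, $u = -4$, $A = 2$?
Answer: $\frac{106}{3} \approx 35.333$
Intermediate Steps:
$K{\left(W,Y \right)} = -9 + \frac{1}{2 + \frac{7 + W}{-4 + Y}}$ ($K{\left(W,Y \right)} = -9 + \frac{1}{\frac{W + 7}{Y - 4} + 2} = -9 + \frac{1}{\frac{7 + W}{-4 + Y} + 2} = -9 + \frac{1}{2 + \frac{7 + W}{-4 + Y}}$)
$- 4 K{\left(1^{2},6 \right)} = - 4 \frac{5 - 102 - 9 \cdot 1^{2}}{-1 + 1^{2} + 2 \cdot 6} = - 4 \frac{5 - 102 - 9}{-1 + 1 + 12} = - 4 \frac{5 - 102 - 9}{12} = - 4 \cdot \frac{1}{12} \left(-106\right) = \left(-4\right) \left(- \frac{53}{6}\right) = \frac{106}{3}$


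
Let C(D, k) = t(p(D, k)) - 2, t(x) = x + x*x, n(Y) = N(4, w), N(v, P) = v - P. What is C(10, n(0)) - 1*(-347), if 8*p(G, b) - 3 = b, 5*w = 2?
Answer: 554409/1600 ≈ 346.51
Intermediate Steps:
w = 2/5 (w = (1/5)*2 = 2/5 ≈ 0.40000)
p(G, b) = 3/8 + b/8
n(Y) = 18/5 (n(Y) = 4 - 1*2/5 = 4 - 2/5 = 18/5)
t(x) = x + x**2
C(D, k) = -2 + (3/8 + k/8)*(11/8 + k/8) (C(D, k) = (3/8 + k/8)*(1 + (3/8 + k/8)) - 2 = (3/8 + k/8)*(11/8 + k/8) - 2 = -2 + (3/8 + k/8)*(11/8 + k/8))
C(10, n(0)) - 1*(-347) = (-2 + (3 + 18/5)*(11 + 18/5)/64) - 1*(-347) = (-2 + (1/64)*(33/5)*(73/5)) + 347 = (-2 + 2409/1600) + 347 = -791/1600 + 347 = 554409/1600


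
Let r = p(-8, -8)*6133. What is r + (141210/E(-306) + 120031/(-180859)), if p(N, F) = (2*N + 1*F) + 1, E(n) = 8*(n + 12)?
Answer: -204182145381/1446872 ≈ -1.4112e+5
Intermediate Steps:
E(n) = 96 + 8*n (E(n) = 8*(12 + n) = 96 + 8*n)
p(N, F) = 1 + F + 2*N (p(N, F) = (2*N + F) + 1 = (F + 2*N) + 1 = 1 + F + 2*N)
r = -141059 (r = (1 - 8 + 2*(-8))*6133 = (1 - 8 - 16)*6133 = -23*6133 = -141059)
r + (141210/E(-306) + 120031/(-180859)) = -141059 + (141210/(96 + 8*(-306)) + 120031/(-180859)) = -141059 + (141210/(96 - 2448) + 120031*(-1/180859)) = -141059 + (141210/(-2352) - 120031/180859) = -141059 + (141210*(-1/2352) - 120031/180859) = -141059 + (-23535/392 - 120031/180859) = -141059 - 87827933/1446872 = -204182145381/1446872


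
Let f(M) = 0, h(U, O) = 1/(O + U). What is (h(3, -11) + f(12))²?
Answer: 1/64 ≈ 0.015625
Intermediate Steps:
(h(3, -11) + f(12))² = (1/(-11 + 3) + 0)² = (1/(-8) + 0)² = (-⅛ + 0)² = (-⅛)² = 1/64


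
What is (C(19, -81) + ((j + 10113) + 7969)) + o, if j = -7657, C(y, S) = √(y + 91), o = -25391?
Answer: -14966 + √110 ≈ -14956.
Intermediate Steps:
C(y, S) = √(91 + y)
(C(19, -81) + ((j + 10113) + 7969)) + o = (√(91 + 19) + ((-7657 + 10113) + 7969)) - 25391 = (√110 + (2456 + 7969)) - 25391 = (√110 + 10425) - 25391 = (10425 + √110) - 25391 = -14966 + √110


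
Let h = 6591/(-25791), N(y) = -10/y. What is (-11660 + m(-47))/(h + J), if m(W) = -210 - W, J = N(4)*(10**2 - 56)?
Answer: 101642331/947867 ≈ 107.23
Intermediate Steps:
h = -2197/8597 (h = 6591*(-1/25791) = -2197/8597 ≈ -0.25555)
J = -110 (J = (-10/4)*(10**2 - 56) = (-10*1/4)*(100 - 56) = -5/2*44 = -110)
(-11660 + m(-47))/(h + J) = (-11660 + (-210 - 1*(-47)))/(-2197/8597 - 110) = (-11660 + (-210 + 47))/(-947867/8597) = (-11660 - 163)*(-8597/947867) = -11823*(-8597/947867) = 101642331/947867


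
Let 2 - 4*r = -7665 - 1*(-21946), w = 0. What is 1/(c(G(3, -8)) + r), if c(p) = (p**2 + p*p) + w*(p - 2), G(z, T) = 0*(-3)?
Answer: -4/14279 ≈ -0.00028013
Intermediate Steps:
G(z, T) = 0
r = -14279/4 (r = 1/2 - (-7665 - 1*(-21946))/4 = 1/2 - (-7665 + 21946)/4 = 1/2 - 1/4*14281 = 1/2 - 14281/4 = -14279/4 ≈ -3569.8)
c(p) = 2*p**2 (c(p) = (p**2 + p*p) + 0*(p - 2) = (p**2 + p**2) + 0*(-2 + p) = 2*p**2 + 0 = 2*p**2)
1/(c(G(3, -8)) + r) = 1/(2*0**2 - 14279/4) = 1/(2*0 - 14279/4) = 1/(0 - 14279/4) = 1/(-14279/4) = -4/14279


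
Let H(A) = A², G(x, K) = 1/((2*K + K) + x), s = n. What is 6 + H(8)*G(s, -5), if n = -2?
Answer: 38/17 ≈ 2.2353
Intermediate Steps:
s = -2
G(x, K) = 1/(x + 3*K) (G(x, K) = 1/(3*K + x) = 1/(x + 3*K))
6 + H(8)*G(s, -5) = 6 + 8²/(-2 + 3*(-5)) = 6 + 64/(-2 - 15) = 6 + 64/(-17) = 6 + 64*(-1/17) = 6 - 64/17 = 38/17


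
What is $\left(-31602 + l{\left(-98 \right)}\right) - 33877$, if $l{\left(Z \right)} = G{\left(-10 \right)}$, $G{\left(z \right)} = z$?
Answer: $-65489$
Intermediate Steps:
$l{\left(Z \right)} = -10$
$\left(-31602 + l{\left(-98 \right)}\right) - 33877 = \left(-31602 - 10\right) - 33877 = -31612 - 33877 = -65489$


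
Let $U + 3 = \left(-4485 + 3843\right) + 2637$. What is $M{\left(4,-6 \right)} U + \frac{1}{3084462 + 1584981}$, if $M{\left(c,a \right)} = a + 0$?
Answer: $- \frac{55809182735}{4669443} \approx -11952.0$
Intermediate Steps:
$M{\left(c,a \right)} = a$
$U = 1992$ ($U = -3 + \left(\left(-4485 + 3843\right) + 2637\right) = -3 + \left(-642 + 2637\right) = -3 + 1995 = 1992$)
$M{\left(4,-6 \right)} U + \frac{1}{3084462 + 1584981} = \left(-6\right) 1992 + \frac{1}{3084462 + 1584981} = -11952 + \frac{1}{4669443} = - \frac{55809182735}{4669443}$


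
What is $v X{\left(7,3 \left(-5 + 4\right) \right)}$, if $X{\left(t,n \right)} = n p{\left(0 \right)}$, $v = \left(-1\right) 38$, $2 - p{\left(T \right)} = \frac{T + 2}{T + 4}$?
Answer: $171$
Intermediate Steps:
$p{\left(T \right)} = 2 - \frac{2 + T}{4 + T}$ ($p{\left(T \right)} = 2 - \frac{T + 2}{T + 4} = 2 - \frac{2 + T}{4 + T}$)
$v = -38$
$X{\left(t,n \right)} = \frac{3 n}{2}$ ($X{\left(t,n \right)} = n \frac{6 + 0}{4 + 0} = n \frac{1}{4} \cdot 6 = n \frac{3}{2} = \frac{3 n}{2}$)
$v X{\left(7,3 \left(-5 + 4\right) \right)} = - 38 \frac{3 \cdot 3 \left(-5 + 4\right)}{2} = - 38 \frac{3 \cdot 3 \left(-1\right)}{2} = - 38 \cdot \frac{3}{2} \left(-3\right) = \left(-38\right) \left(- \frac{9}{2}\right) = 171$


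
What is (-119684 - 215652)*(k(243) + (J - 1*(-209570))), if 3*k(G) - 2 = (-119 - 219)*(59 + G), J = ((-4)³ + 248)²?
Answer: -210659416544/3 ≈ -7.0220e+10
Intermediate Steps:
J = 33856 (J = (-64 + 248)² = 184² = 33856)
k(G) = -19940/3 - 338*G/3 (k(G) = ⅔ + ((-119 - 219)*(59 + G))/3 = ⅔ + (-338*(59 + G))/3 = ⅔ + (-19942 - 338*G)/3 = ⅔ + (-19942/3 - 338*G/3) = -19940/3 - 338*G/3)
(-119684 - 215652)*(k(243) + (J - 1*(-209570))) = (-119684 - 215652)*((-19940/3 - 338/3*243) + (33856 - 1*(-209570))) = -335336*((-19940/3 - 27378) + (33856 + 209570)) = -335336*(-102074/3 + 243426) = -335336*628204/3 = -210659416544/3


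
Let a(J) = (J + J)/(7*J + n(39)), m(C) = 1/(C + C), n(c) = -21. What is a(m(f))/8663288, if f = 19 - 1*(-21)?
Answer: -1/7246840412 ≈ -1.3799e-10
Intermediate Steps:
f = 40 (f = 19 + 21 = 40)
m(C) = 1/(2*C)
a(J) = 2*J/(-21 + 7*J) (a(J) = (J + J)/(7*J - 21) = (2*J)/(-21 + 7*J) = 2*J/(-21 + 7*J))
a(m(f))/8663288 = (2*((½)/40)/(7*(-3 + (½)/40)))/8663288 = (2*((½)*(1/40))/(7*(-3 + (½)*(1/40))))*(1/8663288) = ((2/7)*(1/80)/(-3 + 1/80))*(1/8663288) = ((2/7)*(1/80)/(-239/80))*(1/8663288) = ((2/7)*(1/80)*(-80/239))*(1/8663288) = -2/1673*1/8663288 = -1/7246840412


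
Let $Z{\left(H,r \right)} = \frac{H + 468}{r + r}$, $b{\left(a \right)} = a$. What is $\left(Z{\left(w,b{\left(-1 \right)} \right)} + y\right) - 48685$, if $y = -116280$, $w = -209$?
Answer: $- \frac{330189}{2} \approx -1.6509 \cdot 10^{5}$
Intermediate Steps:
$Z{\left(H,r \right)} = \frac{468 + H}{2 r}$
$\left(Z{\left(w,b{\left(-1 \right)} \right)} + y\right) - 48685 = \left(\frac{468 - 209}{2 \left(-1\right)} - 116280\right) - 48685 = \left(\frac{1}{2} \left(-1\right) 259 - 116280\right) - 48685 = \left(- \frac{259}{2} - 116280\right) - 48685 = - \frac{232819}{2} - 48685 = - \frac{330189}{2}$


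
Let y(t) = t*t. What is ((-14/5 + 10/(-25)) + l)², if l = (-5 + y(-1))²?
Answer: 4096/25 ≈ 163.84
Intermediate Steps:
y(t) = t²
l = 16 (l = (-5 + (-1)²)² = (-5 + 1)² = (-4)² = 16)
((-14/5 + 10/(-25)) + l)² = ((-14/5 + 10/(-25)) + 16)² = ((-14*⅕ + 10*(-1/25)) + 16)² = ((-14/5 - ⅖) + 16)² = (-16/5 + 16)² = (64/5)² = 4096/25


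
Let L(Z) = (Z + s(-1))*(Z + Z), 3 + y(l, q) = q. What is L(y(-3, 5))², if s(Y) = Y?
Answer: 16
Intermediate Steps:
y(l, q) = -3 + q
L(Z) = 2*Z*(-1 + Z) (L(Z) = (Z - 1)*(Z + Z) = (-1 + Z)*(2*Z) = 2*Z*(-1 + Z))
L(y(-3, 5))² = (2*(-3 + 5)*(-1 + (-3 + 5)))² = (2*2*(-1 + 2))² = (2*2*1)² = 4² = 16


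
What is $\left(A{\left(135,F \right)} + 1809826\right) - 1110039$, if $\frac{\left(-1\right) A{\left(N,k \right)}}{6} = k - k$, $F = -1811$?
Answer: $699787$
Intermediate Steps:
$A{\left(N,k \right)} = 0$ ($A{\left(N,k \right)} = - 6 \left(k - k\right) = \left(-6\right) 0 = 0$)
$\left(A{\left(135,F \right)} + 1809826\right) - 1110039 = \left(0 + 1809826\right) - 1110039 = 1809826 - 1110039 = 699787$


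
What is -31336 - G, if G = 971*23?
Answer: -53669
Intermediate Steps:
G = 22333
-31336 - G = -31336 - 1*22333 = -31336 - 22333 = -53669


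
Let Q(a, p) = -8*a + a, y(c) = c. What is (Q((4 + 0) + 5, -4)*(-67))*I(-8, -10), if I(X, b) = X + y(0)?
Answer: -33768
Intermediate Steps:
I(X, b) = X (I(X, b) = X + 0 = X)
Q(a, p) = -7*a
(Q((4 + 0) + 5, -4)*(-67))*I(-8, -10) = (-7*((4 + 0) + 5)*(-67))*(-8) = (-7*(4 + 5)*(-67))*(-8) = (-7*9*(-67))*(-8) = -63*(-67)*(-8) = 4221*(-8) = -33768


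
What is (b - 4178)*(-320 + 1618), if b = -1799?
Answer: -7758146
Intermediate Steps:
(b - 4178)*(-320 + 1618) = (-1799 - 4178)*(-320 + 1618) = -5977*1298 = -7758146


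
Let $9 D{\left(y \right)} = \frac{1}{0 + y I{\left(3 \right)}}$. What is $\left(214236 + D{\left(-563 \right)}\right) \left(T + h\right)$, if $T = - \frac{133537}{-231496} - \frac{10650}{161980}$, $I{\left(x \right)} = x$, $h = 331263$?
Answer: $\frac{2022614427756413036439325}{28500143666904} \approx 7.0969 \cdot 10^{10}$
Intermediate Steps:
$T = \frac{958244543}{1874886104}$ ($T = \left(-133537\right) \left(- \frac{1}{231496}\right) - \frac{1065}{16198} = \frac{133537}{231496} - \frac{1065}{16198} = \frac{958244543}{1874886104} \approx 0.5111$)
$D{\left(y \right)} = \frac{1}{27 y}$ ($D{\left(y \right)} = \frac{1}{9 \left(0 + y 3\right)} = \frac{1}{9 \left(0 + 3 y\right)} = \frac{1}{9 \cdot 3 y} = \frac{\frac{1}{3} \frac{1}{y}}{9} = \frac{1}{27 y}$)
$\left(214236 + D{\left(-563 \right)}\right) \left(T + h\right) = \left(214236 + \frac{1}{27 \left(-563\right)}\right) \left(\frac{958244543}{1874886104} + 331263\right) = \left(214236 + \frac{1}{27} \left(- \frac{1}{563}\right)\right) \frac{621081353713895}{1874886104} = \left(214236 - \frac{1}{15201}\right) \frac{621081353713895}{1874886104} = \frac{3256601435}{15201} \cdot \frac{621081353713895}{1874886104} = \frac{2022614427756413036439325}{28500143666904}$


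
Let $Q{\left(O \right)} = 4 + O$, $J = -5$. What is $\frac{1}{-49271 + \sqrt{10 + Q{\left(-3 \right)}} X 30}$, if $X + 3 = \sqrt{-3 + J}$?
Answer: $- \frac{1}{49271 + 90 \sqrt{11} - 60 i \sqrt{22}} \approx -2.0173 \cdot 10^{-5} - 1.1453 \cdot 10^{-7} i$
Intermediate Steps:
$X = -3 + 2 i \sqrt{2}$ ($X = -3 + \sqrt{-3 - 5} = -3 + \sqrt{-8} = -3 + 2 i \sqrt{2} \approx -3.0 + 2.8284 i$)
$\frac{1}{-49271 + \sqrt{10 + Q{\left(-3 \right)}} X 30} = \frac{1}{-49271 + \sqrt{10 + \left(4 - 3\right)} \left(-3 + 2 i \sqrt{2}\right) 30} = \frac{1}{-49271 + \sqrt{10 + 1} \left(-3 + 2 i \sqrt{2}\right) 30} = \frac{1}{-49271 + \sqrt{11} \left(-3 + 2 i \sqrt{2}\right) 30} = \frac{1}{-49271 + 30 \sqrt{11} \left(-3 + 2 i \sqrt{2}\right)}$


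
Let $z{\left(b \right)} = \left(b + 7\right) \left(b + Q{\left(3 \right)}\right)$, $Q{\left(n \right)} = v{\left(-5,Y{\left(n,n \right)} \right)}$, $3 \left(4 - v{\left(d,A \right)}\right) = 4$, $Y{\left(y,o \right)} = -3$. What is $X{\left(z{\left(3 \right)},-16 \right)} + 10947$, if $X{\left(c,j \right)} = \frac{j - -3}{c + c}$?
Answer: $\frac{3721941}{340} \approx 10947.0$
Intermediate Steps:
$v{\left(d,A \right)} = \frac{8}{3}$ ($v{\left(d,A \right)} = 4 - \frac{4}{3} = \frac{8}{3}$)
$Q{\left(n \right)} = \frac{8}{3}$
$z{\left(b \right)} = \left(7 + b\right) \left(\frac{8}{3} + b\right)$ ($z{\left(b \right)} = \left(b + 7\right) \left(b + \frac{8}{3}\right) = \left(7 + b\right) \left(\frac{8}{3} + b\right)$)
$X{\left(c,j \right)} = \frac{3 + j}{2 c}$ ($X{\left(c,j \right)} = \frac{j + \left(-101 + 104\right)}{2 c} = \left(j + 3\right) \frac{1}{2 c} = \left(3 + j\right) \frac{1}{2 c} = \frac{3 + j}{2 c}$)
$X{\left(z{\left(3 \right)},-16 \right)} + 10947 = \frac{3 - 16}{2 \left(\frac{56}{3} + 3^{2} + \frac{29}{3} \cdot 3\right)} + 10947 = \frac{1}{2} \frac{1}{\frac{56}{3} + 9 + 29} \left(-13\right) + 10947 = \frac{1}{2} \frac{1}{\frac{170}{3}} \left(-13\right) + 10947 = \frac{1}{2} \cdot \frac{3}{170} \left(-13\right) + 10947 = - \frac{39}{340} + 10947 = \frac{3721941}{340}$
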